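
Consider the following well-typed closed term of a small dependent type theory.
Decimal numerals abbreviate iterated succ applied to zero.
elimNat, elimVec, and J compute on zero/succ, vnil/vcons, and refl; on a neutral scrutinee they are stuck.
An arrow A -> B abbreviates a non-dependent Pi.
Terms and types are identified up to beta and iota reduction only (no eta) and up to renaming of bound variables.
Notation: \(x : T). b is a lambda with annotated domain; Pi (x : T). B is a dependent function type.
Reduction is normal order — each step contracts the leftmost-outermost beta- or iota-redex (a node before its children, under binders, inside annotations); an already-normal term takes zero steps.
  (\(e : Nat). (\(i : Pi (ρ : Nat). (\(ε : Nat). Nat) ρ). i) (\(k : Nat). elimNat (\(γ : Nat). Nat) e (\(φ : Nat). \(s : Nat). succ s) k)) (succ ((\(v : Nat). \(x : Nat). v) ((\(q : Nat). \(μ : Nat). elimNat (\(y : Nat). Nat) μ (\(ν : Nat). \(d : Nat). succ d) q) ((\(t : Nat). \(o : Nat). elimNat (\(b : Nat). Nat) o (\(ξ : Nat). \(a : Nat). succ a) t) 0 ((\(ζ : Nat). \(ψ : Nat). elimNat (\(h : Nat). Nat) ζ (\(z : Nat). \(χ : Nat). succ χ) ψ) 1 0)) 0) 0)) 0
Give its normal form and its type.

normal form:
  2
the term's type:
  Nat


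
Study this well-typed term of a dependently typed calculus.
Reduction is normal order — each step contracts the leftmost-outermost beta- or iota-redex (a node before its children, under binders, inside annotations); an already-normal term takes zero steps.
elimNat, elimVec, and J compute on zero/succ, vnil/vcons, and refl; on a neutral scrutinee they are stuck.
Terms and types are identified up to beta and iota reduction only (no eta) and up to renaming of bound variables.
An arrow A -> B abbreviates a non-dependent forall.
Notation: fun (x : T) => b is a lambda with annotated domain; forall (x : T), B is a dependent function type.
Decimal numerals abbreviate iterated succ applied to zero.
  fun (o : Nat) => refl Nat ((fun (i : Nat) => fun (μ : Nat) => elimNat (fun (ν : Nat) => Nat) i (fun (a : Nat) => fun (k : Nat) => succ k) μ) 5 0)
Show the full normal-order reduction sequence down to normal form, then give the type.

normal-order reduction sequence:
  fun (o : Nat) => refl Nat ((fun (i : Nat) => fun (μ : Nat) => elimNat (fun (ν : Nat) => Nat) i (fun (a : Nat) => fun (k : Nat) => succ k) μ) 5 0)
  ~> fun (o : Nat) => refl Nat ((fun (i : Nat) => elimNat (fun (μ : Nat) => Nat) 5 (fun (ν : Nat) => fun (a : Nat) => succ a) i) 0)
  ~> fun (o : Nat) => refl Nat (elimNat (fun (i : Nat) => Nat) 5 (fun (μ : Nat) => fun (ν : Nat) => succ ν) 0)
  ~> fun (o : Nat) => refl Nat 5
the term's type:
  Nat -> Eq Nat 5 5


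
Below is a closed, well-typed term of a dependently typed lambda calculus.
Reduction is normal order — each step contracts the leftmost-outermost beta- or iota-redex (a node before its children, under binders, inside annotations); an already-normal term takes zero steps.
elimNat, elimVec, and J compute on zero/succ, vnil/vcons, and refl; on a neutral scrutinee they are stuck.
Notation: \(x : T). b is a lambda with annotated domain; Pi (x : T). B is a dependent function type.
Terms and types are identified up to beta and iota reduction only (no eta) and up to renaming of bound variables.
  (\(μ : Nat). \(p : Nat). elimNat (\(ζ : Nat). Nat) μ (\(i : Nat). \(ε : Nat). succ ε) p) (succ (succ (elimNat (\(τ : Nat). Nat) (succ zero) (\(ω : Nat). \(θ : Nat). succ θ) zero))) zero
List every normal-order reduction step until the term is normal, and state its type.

normal-order reduction:
  (\(μ : Nat). \(p : Nat). elimNat (\(ζ : Nat). Nat) μ (\(i : Nat). \(ε : Nat). succ ε) p) (succ (succ (elimNat (\(τ : Nat). Nat) (succ zero) (\(ω : Nat). \(θ : Nat). succ θ) zero))) zero
  ~> (\(μ : Nat). elimNat (\(p : Nat). Nat) (succ (succ (elimNat (\(ζ : Nat). Nat) (succ zero) (\(i : Nat). \(ε : Nat). succ ε) zero))) (\(τ : Nat). \(ω : Nat). succ ω) μ) zero
  ~> elimNat (\(μ : Nat). Nat) (succ (succ (elimNat (\(p : Nat). Nat) (succ zero) (\(ζ : Nat). \(i : Nat). succ i) zero))) (\(ε : Nat). \(τ : Nat). succ τ) zero
  ~> succ (succ (elimNat (\(μ : Nat). Nat) (succ zero) (\(p : Nat). \(ζ : Nat). succ ζ) zero))
  ~> succ (succ (succ zero))
type:
  Nat


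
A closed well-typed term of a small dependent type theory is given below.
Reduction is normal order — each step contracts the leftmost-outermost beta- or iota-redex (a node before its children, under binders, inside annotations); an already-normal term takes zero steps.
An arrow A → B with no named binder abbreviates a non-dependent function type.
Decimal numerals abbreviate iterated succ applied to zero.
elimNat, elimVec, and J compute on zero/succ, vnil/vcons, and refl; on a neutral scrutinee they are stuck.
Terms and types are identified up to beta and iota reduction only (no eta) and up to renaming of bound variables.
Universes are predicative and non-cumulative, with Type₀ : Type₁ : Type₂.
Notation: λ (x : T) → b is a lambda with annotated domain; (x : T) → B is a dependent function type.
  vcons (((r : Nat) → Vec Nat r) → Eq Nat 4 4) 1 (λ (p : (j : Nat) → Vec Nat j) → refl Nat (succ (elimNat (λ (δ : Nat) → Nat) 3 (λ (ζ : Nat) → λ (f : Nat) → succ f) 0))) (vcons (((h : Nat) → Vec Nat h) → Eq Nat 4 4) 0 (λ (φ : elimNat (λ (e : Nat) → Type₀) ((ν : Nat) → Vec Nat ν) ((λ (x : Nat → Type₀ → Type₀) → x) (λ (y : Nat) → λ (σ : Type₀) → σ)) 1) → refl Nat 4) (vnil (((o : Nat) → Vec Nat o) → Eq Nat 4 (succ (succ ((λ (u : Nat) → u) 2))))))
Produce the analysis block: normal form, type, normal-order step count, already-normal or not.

normal form:
  vcons (((r : Nat) → Vec Nat r) → Eq Nat 4 4) 1 (λ (p : (j : Nat) → Vec Nat j) → refl Nat 4) (vcons (((δ : Nat) → Vec Nat δ) → Eq Nat 4 4) 0 (λ (ζ : (f : Nat) → Vec Nat f) → refl Nat 4) (vnil (((h : Nat) → Vec Nat h) → Eq Nat 4 4)))
type:
  Vec (((r : Nat) → Vec Nat r) → Eq Nat 4 4) 2
normal-order step count: 7
term was already normal: no
first redex: an elimNat iota-redex


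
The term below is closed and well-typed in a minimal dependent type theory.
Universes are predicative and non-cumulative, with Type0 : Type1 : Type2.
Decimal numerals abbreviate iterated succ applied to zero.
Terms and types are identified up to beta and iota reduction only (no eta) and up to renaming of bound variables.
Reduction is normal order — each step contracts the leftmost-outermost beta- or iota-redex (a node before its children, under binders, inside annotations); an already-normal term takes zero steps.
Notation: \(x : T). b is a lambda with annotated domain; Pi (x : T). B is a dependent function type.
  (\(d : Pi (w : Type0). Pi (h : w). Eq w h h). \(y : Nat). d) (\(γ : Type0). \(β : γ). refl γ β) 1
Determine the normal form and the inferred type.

reduced normal form:
  \(d : Type0). \(w : d). refl d w
inferred type:
  Pi (d : Type0). Pi (w : d). Eq d w w


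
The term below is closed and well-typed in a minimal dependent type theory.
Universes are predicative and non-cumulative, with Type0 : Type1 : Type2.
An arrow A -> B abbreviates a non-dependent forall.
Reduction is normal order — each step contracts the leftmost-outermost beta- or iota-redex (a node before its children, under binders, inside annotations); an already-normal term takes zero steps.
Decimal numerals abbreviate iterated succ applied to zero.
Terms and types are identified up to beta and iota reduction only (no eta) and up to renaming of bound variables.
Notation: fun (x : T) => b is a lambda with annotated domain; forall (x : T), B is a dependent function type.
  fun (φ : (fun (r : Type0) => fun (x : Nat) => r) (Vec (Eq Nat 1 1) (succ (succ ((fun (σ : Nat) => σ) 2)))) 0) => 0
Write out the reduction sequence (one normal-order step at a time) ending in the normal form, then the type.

normal-order reduction sequence:
  fun (φ : (fun (r : Type0) => fun (x : Nat) => r) (Vec (Eq Nat 1 1) (succ (succ ((fun (σ : Nat) => σ) 2)))) 0) => 0
  ~> fun (φ : (fun (r : Nat) => Vec (Eq Nat 1 1) (succ (succ ((fun (x : Nat) => x) 2)))) 0) => 0
  ~> fun (φ : Vec (Eq Nat 1 1) (succ (succ ((fun (r : Nat) => r) 2)))) => 0
  ~> fun (φ : Vec (Eq Nat 1 1) 4) => 0
type:
  Vec (Eq Nat 1 1) 4 -> Nat


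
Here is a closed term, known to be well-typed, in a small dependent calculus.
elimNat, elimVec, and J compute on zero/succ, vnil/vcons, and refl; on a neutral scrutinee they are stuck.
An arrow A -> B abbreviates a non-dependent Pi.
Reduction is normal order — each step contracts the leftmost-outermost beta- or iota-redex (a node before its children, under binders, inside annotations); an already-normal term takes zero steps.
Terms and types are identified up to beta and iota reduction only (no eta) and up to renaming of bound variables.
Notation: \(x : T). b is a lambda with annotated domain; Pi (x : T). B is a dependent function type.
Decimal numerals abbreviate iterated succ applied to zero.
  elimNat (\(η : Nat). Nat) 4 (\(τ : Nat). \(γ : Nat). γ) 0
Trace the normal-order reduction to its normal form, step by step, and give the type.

normal-order reduction sequence:
  elimNat (\(η : Nat). Nat) 4 (\(τ : Nat). \(γ : Nat). γ) 0
  ~> 4
inferred type:
  Nat


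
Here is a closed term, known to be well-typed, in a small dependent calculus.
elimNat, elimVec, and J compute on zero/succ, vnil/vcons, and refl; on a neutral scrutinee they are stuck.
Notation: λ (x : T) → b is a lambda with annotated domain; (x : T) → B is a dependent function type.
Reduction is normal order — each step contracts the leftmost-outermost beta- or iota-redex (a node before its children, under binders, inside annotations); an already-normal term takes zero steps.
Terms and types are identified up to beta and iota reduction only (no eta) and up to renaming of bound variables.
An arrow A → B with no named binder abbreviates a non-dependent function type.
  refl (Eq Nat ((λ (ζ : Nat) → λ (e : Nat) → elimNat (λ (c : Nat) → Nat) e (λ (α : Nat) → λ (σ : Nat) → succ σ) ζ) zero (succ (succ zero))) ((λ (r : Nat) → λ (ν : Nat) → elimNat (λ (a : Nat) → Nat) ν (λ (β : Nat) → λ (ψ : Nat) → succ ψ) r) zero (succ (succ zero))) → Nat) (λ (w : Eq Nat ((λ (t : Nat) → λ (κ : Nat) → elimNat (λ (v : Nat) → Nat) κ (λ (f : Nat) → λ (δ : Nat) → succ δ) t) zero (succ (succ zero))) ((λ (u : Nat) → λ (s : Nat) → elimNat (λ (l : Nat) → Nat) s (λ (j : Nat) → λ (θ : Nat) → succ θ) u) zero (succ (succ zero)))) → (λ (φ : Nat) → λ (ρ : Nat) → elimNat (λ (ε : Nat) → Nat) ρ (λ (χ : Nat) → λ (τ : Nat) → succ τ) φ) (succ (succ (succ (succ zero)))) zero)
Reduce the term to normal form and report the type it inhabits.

normal form:
  refl (Eq Nat (succ (succ zero)) (succ (succ zero)) → Nat) (λ (ζ : Eq Nat (succ (succ zero)) (succ (succ zero))) → succ (succ (succ (succ zero))))
the term's type:
  Eq (Eq Nat (succ (succ zero)) (succ (succ zero)) → Nat) (λ (ζ : Eq Nat (succ (succ zero)) (succ (succ zero))) → succ (succ (succ (succ zero)))) (λ (e : Eq Nat (succ (succ zero)) (succ (succ zero))) → succ (succ (succ (succ zero))))
observation: the leftmost-outermost redex is a beta-redex, and normalization takes 27 steps.


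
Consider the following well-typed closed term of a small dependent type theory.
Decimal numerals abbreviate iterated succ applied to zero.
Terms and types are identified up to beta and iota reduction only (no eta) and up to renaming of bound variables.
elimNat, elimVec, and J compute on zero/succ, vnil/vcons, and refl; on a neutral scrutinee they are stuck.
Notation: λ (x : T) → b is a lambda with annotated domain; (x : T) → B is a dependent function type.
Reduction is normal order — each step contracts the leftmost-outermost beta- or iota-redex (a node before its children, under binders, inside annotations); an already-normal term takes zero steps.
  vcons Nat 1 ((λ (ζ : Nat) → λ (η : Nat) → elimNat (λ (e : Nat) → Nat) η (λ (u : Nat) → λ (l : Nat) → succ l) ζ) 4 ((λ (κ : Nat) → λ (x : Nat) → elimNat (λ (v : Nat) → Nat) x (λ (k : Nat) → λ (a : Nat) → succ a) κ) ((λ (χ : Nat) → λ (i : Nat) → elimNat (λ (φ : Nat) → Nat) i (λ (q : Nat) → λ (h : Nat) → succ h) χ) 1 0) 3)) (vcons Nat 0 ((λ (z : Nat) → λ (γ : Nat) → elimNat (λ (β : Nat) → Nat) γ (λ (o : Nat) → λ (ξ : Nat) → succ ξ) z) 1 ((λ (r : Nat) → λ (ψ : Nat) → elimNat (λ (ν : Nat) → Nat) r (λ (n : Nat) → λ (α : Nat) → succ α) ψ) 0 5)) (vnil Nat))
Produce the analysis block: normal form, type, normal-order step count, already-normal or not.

reduced normal form:
  vcons Nat 1 8 (vcons Nat 0 6 (vnil Nat))
type:
  Vec Nat 2
normal-order step count: 51
already normal: no
first contracted redex: a beta-redex


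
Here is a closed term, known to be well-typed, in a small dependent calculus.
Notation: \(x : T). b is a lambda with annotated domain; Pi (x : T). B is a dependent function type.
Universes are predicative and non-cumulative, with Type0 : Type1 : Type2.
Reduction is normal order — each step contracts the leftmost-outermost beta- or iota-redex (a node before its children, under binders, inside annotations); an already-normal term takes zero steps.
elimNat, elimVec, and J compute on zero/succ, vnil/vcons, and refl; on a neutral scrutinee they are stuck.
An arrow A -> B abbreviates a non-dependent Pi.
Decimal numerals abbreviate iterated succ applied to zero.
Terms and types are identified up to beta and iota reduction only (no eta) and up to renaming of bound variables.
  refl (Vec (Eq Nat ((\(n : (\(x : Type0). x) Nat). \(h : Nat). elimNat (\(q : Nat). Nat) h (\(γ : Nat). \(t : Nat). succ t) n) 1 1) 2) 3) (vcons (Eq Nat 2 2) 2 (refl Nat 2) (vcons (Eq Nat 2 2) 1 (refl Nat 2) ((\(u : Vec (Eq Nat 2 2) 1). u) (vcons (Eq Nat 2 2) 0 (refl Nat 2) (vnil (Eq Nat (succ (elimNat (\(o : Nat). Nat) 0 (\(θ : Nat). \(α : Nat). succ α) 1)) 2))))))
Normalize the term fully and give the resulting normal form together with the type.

normal form:
  refl (Vec (Eq Nat 2 2) 3) (vcons (Eq Nat 2 2) 2 (refl Nat 2) (vcons (Eq Nat 2 2) 1 (refl Nat 2) (vcons (Eq Nat 2 2) 0 (refl Nat 2) (vnil (Eq Nat 2 2)))))
type:
  Eq (Vec (Eq Nat 2 2) 3) (vcons (Eq Nat 2 2) 2 (refl Nat 2) (vcons (Eq Nat 2 2) 1 (refl Nat 2) (vcons (Eq Nat 2 2) 0 (refl Nat 2) (vnil (Eq Nat 2 2))))) (vcons (Eq Nat 2 2) 2 (refl Nat 2) (vcons (Eq Nat 2 2) 1 (refl Nat 2) (vcons (Eq Nat 2 2) 0 (refl Nat 2) (vnil (Eq Nat 2 2)))))


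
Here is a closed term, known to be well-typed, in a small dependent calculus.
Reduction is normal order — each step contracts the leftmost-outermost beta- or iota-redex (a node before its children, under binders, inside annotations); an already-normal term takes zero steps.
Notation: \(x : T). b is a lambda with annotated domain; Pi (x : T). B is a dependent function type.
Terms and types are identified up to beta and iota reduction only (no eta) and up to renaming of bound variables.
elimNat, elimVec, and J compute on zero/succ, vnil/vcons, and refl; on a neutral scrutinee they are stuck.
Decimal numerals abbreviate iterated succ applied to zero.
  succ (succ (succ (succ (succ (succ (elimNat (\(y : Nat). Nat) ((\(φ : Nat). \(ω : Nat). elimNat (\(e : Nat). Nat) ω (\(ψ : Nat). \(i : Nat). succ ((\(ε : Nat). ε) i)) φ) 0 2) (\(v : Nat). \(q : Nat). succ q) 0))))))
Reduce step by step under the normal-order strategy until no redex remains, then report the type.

normal-order reduction:
  succ (succ (succ (succ (succ (succ (elimNat (\(y : Nat). Nat) ((\(φ : Nat). \(ω : Nat). elimNat (\(e : Nat). Nat) ω (\(ψ : Nat). \(i : Nat). succ ((\(ε : Nat). ε) i)) φ) 0 2) (\(v : Nat). \(q : Nat). succ q) 0))))))
  ~> succ (succ (succ (succ (succ (succ ((\(y : Nat). \(φ : Nat). elimNat (\(ω : Nat). Nat) φ (\(e : Nat). \(ψ : Nat). succ ((\(i : Nat). i) ψ)) y) 0 2))))))
  ~> succ (succ (succ (succ (succ (succ ((\(y : Nat). elimNat (\(φ : Nat). Nat) y (\(ω : Nat). \(e : Nat). succ ((\(ψ : Nat). ψ) e)) 0) 2))))))
  ~> succ (succ (succ (succ (succ (succ (elimNat (\(y : Nat). Nat) 2 (\(φ : Nat). \(ω : Nat). succ ((\(e : Nat). e) ω)) 0))))))
  ~> 8
type:
  Nat


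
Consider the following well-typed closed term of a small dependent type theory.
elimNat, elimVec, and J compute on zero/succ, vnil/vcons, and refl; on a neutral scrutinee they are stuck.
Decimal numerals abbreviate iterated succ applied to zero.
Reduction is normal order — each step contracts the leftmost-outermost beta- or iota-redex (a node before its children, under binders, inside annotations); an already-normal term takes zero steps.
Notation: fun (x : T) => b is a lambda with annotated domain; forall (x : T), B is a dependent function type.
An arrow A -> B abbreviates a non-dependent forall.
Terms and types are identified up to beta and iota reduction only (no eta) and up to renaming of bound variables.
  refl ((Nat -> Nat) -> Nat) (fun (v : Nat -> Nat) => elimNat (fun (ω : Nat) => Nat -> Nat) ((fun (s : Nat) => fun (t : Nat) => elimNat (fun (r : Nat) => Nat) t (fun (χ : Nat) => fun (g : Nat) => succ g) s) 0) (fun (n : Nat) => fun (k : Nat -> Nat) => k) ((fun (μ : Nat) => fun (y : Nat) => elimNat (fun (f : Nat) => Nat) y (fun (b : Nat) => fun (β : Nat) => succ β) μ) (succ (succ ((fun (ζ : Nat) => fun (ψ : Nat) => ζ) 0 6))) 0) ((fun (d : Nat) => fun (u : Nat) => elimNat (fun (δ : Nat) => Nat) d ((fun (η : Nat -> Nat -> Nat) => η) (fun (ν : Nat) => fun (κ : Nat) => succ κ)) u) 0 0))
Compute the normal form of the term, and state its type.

reduced normal form:
  refl ((Nat -> Nat) -> Nat) (fun (v : Nat -> Nat) => 0)
type:
  Eq ((Nat -> Nat) -> Nat) (fun (v : Nat -> Nat) => 0) (fun (ω : Nat -> Nat) => 0)
observation: the first redex contracted is a beta-redex; the normal form is reached in 24 normal-order steps.


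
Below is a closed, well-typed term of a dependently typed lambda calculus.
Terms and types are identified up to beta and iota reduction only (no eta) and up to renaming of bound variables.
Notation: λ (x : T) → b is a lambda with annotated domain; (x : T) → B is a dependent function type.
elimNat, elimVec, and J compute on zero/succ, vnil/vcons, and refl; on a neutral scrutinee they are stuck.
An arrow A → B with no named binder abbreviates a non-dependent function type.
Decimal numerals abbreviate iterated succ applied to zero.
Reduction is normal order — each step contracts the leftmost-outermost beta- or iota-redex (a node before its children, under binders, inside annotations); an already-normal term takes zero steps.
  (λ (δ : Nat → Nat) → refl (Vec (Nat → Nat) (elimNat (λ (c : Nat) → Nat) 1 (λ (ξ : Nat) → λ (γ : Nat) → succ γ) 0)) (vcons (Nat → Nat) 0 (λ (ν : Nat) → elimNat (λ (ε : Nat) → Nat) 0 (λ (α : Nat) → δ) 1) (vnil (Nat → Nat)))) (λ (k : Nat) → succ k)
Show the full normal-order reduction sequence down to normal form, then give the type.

reduction (normal order):
  (λ (δ : Nat → Nat) → refl (Vec (Nat → Nat) (elimNat (λ (c : Nat) → Nat) 1 (λ (ξ : Nat) → λ (γ : Nat) → succ γ) 0)) (vcons (Nat → Nat) 0 (λ (ν : Nat) → elimNat (λ (ε : Nat) → Nat) 0 (λ (α : Nat) → δ) 1) (vnil (Nat → Nat)))) (λ (k : Nat) → succ k)
  ~> refl (Vec (Nat → Nat) (elimNat (λ (δ : Nat) → Nat) 1 (λ (c : Nat) → λ (ξ : Nat) → succ ξ) 0)) (vcons (Nat → Nat) 0 (λ (γ : Nat) → elimNat (λ (ν : Nat) → Nat) 0 (λ (ε : Nat) → λ (α : Nat) → succ α) 1) (vnil (Nat → Nat)))
  ~> refl (Vec (Nat → Nat) 1) (vcons (Nat → Nat) 0 (λ (δ : Nat) → elimNat (λ (c : Nat) → Nat) 0 (λ (ξ : Nat) → λ (γ : Nat) → succ γ) 1) (vnil (Nat → Nat)))
  ~> refl (Vec (Nat → Nat) 1) (vcons (Nat → Nat) 0 (λ (δ : Nat) → (λ (c : Nat) → λ (ξ : Nat) → succ ξ) 0 (elimNat (λ (γ : Nat) → Nat) 0 (λ (ν : Nat) → λ (ε : Nat) → succ ε) 0)) (vnil (Nat → Nat)))
  ~> refl (Vec (Nat → Nat) 1) (vcons (Nat → Nat) 0 (λ (δ : Nat) → (λ (c : Nat) → succ c) (elimNat (λ (ξ : Nat) → Nat) 0 (λ (γ : Nat) → λ (ν : Nat) → succ ν) 0)) (vnil (Nat → Nat)))
  ~> refl (Vec (Nat → Nat) 1) (vcons (Nat → Nat) 0 (λ (δ : Nat) → succ (elimNat (λ (c : Nat) → Nat) 0 (λ (ξ : Nat) → λ (γ : Nat) → succ γ) 0)) (vnil (Nat → Nat)))
  ~> refl (Vec (Nat → Nat) 1) (vcons (Nat → Nat) 0 (λ (δ : Nat) → 1) (vnil (Nat → Nat)))
the term's type:
  Eq (Vec (Nat → Nat) 1) (vcons (Nat → Nat) 0 (λ (δ : Nat) → 1) (vnil (Nat → Nat))) (vcons (Nat → Nat) 0 (λ (c : Nat) → 1) (vnil (Nat → Nat)))


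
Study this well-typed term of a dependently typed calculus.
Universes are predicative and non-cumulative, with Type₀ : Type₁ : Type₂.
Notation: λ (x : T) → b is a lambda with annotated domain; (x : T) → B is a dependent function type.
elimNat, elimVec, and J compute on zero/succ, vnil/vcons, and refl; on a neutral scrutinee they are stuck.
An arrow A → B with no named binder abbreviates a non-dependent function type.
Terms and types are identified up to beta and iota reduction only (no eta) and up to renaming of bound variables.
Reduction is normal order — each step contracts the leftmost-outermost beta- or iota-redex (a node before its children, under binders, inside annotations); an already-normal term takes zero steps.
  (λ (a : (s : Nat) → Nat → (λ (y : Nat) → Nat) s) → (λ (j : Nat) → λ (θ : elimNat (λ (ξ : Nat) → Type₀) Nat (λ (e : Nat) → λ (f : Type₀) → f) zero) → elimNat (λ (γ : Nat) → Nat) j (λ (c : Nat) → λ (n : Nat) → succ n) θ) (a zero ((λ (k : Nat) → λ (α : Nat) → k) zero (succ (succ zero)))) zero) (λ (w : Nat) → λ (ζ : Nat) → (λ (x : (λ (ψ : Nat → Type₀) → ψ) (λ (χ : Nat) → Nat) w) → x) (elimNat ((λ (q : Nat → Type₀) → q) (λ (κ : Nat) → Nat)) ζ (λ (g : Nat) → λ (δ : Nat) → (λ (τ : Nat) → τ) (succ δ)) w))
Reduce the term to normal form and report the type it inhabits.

reduced normal form:
  zero
inferred type:
  Nat
observation: 10 normal-order steps normalize the term, beginning with a beta-redex.


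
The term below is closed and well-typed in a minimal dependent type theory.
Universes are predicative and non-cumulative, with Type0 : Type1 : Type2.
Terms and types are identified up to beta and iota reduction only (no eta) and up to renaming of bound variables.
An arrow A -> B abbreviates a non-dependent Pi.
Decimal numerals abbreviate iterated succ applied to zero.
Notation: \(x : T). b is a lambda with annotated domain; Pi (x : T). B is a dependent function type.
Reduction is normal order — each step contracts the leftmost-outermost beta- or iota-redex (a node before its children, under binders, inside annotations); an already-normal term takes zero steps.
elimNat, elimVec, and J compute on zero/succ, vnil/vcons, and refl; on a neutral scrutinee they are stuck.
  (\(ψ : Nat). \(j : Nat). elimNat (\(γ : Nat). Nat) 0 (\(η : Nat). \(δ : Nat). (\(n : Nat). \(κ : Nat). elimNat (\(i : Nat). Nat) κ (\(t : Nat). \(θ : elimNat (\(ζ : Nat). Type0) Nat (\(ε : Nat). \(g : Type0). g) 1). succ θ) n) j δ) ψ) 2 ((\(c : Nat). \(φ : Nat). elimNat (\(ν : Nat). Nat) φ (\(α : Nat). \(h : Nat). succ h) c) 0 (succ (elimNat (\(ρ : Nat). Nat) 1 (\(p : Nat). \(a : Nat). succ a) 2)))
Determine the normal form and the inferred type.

resulting normal form:
  8
type:
  Nat


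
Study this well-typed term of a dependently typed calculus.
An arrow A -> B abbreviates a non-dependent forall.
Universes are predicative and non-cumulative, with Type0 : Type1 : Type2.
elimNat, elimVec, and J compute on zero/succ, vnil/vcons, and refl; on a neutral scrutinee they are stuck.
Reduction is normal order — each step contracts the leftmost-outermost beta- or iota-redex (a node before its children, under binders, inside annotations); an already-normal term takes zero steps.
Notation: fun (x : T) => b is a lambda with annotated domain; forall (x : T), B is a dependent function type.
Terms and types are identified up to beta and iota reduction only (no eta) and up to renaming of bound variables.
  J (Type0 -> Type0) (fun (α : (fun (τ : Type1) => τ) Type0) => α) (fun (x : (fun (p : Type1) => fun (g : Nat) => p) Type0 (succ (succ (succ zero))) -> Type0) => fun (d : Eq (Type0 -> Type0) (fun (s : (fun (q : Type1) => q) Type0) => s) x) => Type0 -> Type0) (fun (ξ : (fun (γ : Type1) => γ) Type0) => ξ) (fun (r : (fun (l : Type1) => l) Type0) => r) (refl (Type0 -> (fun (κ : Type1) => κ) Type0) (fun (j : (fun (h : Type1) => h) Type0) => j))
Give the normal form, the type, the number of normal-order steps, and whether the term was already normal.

reduced normal form:
  fun (α : Type0) => α
the term's type:
  Type0 -> Type0
normal-order step count: 2
term was already normal: no
first contracted redex: a J iota-redex


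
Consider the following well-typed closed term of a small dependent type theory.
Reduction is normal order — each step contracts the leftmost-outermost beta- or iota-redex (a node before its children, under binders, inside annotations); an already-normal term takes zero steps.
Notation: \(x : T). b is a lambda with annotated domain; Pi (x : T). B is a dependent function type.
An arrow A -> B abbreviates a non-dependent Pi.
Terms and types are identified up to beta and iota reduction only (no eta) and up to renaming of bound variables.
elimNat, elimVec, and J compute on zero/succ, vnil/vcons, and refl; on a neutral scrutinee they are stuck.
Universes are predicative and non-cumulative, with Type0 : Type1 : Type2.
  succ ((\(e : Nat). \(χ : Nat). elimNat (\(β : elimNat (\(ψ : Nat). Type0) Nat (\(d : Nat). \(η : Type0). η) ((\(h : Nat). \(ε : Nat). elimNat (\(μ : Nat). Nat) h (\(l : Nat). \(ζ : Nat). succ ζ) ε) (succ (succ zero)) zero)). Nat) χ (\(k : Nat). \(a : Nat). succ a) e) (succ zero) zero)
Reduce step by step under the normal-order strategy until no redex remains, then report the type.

normal-order reduction:
  succ ((\(e : Nat). \(χ : Nat). elimNat (\(β : elimNat (\(ψ : Nat). Type0) Nat (\(d : Nat). \(η : Type0). η) ((\(h : Nat). \(ε : Nat). elimNat (\(μ : Nat). Nat) h (\(l : Nat). \(ζ : Nat). succ ζ) ε) (succ (succ zero)) zero)). Nat) χ (\(k : Nat). \(a : Nat). succ a) e) (succ zero) zero)
  ~> succ ((\(e : Nat). elimNat (\(χ : elimNat (\(β : Nat). Type0) Nat (\(ψ : Nat). \(d : Type0). d) ((\(η : Nat). \(h : Nat). elimNat (\(ε : Nat). Nat) η (\(μ : Nat). \(l : Nat). succ l) h) (succ (succ zero)) zero)). Nat) e (\(ζ : Nat). \(k : Nat). succ k) (succ zero)) zero)
  ~> succ (elimNat (\(e : elimNat (\(χ : Nat). Type0) Nat (\(β : Nat). \(ψ : Type0). ψ) ((\(d : Nat). \(η : Nat). elimNat (\(h : Nat). Nat) d (\(ε : Nat). \(μ : Nat). succ μ) η) (succ (succ zero)) zero)). Nat) zero (\(l : Nat). \(ζ : Nat). succ ζ) (succ zero))
  ~> succ ((\(e : Nat). \(χ : Nat). succ χ) zero (elimNat (\(β : elimNat (\(ψ : Nat). Type0) Nat (\(d : Nat). \(η : Type0). η) ((\(h : Nat). \(ε : Nat). elimNat (\(μ : Nat). Nat) h (\(l : Nat). \(ζ : Nat). succ ζ) ε) (succ (succ zero)) zero)). Nat) zero (\(k : Nat). \(a : Nat). succ a) zero))
  ~> succ ((\(e : Nat). succ e) (elimNat (\(χ : elimNat (\(β : Nat). Type0) Nat (\(ψ : Nat). \(d : Type0). d) ((\(η : Nat). \(h : Nat). elimNat (\(ε : Nat). Nat) η (\(μ : Nat). \(l : Nat). succ l) h) (succ (succ zero)) zero)). Nat) zero (\(ζ : Nat). \(k : Nat). succ k) zero))
  ~> succ (succ (elimNat (\(e : elimNat (\(χ : Nat). Type0) Nat (\(β : Nat). \(ψ : Type0). ψ) ((\(d : Nat). \(η : Nat). elimNat (\(h : Nat). Nat) d (\(ε : Nat). \(μ : Nat). succ μ) η) (succ (succ zero)) zero)). Nat) zero (\(l : Nat). \(ζ : Nat). succ ζ) zero))
  ~> succ (succ zero)
type:
  Nat


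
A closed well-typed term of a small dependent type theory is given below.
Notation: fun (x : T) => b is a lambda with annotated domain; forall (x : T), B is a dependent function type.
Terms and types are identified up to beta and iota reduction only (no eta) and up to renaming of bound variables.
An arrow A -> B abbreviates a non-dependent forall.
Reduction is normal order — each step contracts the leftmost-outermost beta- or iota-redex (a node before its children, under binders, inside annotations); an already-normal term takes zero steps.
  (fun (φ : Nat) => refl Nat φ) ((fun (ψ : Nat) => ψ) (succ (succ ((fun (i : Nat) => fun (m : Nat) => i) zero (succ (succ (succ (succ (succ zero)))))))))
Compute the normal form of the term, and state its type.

normal form:
  refl Nat (succ (succ zero))
inferred type:
  Eq Nat (succ (succ zero)) (succ (succ zero))


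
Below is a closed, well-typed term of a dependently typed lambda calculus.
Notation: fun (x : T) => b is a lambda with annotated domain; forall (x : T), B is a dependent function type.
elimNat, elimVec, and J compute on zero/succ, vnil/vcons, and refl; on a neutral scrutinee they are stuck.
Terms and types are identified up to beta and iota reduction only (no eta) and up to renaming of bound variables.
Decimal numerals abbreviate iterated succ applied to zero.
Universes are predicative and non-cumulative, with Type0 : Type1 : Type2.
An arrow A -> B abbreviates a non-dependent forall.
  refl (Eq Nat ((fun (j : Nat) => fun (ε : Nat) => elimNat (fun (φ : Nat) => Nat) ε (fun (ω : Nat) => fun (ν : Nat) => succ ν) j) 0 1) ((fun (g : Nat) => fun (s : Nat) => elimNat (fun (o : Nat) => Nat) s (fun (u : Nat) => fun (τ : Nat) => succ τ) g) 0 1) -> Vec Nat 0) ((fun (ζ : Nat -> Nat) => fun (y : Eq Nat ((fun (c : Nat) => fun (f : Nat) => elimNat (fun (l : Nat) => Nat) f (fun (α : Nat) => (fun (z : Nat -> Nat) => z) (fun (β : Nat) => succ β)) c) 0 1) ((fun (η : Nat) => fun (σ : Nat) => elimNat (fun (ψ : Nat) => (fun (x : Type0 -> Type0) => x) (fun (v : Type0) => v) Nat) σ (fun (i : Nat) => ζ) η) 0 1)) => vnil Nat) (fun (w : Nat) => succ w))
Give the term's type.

type:
  Eq (Eq Nat 1 1 -> Vec Nat 0) (fun (j : Eq Nat 1 1) => vnil Nat) (fun (ε : Eq Nat 1 1) => vnil Nat)


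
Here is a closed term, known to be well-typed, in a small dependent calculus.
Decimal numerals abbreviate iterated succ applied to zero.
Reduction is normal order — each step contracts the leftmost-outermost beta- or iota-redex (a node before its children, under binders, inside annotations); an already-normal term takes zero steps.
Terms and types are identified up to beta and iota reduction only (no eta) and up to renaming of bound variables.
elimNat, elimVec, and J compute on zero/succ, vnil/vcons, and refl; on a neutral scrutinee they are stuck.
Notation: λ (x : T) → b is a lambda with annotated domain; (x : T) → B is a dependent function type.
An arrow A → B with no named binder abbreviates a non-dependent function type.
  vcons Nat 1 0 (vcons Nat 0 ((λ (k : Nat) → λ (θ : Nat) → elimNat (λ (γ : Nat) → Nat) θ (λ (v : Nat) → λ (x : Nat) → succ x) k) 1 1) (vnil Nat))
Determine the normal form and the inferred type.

normal form:
  vcons Nat 1 0 (vcons Nat 0 2 (vnil Nat))
inferred type:
  Vec Nat 2
observation: the leftmost-outermost redex is a beta-redex, and normalization takes 6 steps.


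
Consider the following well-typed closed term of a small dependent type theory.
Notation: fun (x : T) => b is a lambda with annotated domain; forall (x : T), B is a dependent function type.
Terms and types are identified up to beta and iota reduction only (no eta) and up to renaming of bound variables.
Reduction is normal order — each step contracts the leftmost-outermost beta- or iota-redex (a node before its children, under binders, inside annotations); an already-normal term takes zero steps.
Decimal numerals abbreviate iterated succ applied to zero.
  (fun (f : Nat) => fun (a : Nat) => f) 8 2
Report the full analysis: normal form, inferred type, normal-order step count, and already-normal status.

normal form:
  8
inferred type:
  Nat
steps to reach normal form (normal order): 2
started in normal form: no
first contracted redex: a beta-redex


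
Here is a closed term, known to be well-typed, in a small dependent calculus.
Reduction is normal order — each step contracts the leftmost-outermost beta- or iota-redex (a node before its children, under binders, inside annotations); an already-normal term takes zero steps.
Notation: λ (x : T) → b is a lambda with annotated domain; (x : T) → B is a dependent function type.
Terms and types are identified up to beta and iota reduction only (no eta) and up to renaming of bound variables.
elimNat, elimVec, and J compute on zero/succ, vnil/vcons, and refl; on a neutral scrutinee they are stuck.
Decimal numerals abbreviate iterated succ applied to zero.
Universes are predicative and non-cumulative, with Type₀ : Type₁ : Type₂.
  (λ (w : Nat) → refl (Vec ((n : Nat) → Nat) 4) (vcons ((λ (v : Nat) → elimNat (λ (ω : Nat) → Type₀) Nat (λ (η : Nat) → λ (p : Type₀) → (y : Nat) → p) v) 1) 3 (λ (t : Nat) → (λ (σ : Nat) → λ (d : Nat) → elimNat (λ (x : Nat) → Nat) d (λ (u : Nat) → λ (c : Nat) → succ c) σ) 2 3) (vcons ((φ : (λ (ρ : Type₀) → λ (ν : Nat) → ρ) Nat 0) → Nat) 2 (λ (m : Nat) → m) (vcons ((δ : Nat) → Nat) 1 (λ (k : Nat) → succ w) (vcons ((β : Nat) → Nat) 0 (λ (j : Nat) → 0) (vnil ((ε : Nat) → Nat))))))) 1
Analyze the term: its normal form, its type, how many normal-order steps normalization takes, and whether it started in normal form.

resulting normal form:
  refl (Vec ((w : Nat) → Nat) 4) (vcons ((n : Nat) → Nat) 3 (λ (v : Nat) → 5) (vcons ((ω : Nat) → Nat) 2 (λ (η : Nat) → η) (vcons ((p : Nat) → Nat) 1 (λ (y : Nat) → 2) (vcons ((t : Nat) → Nat) 0 (λ (σ : Nat) → 0) (vnil ((d : Nat) → Nat))))))
inferred type:
  Eq (Vec ((w : Nat) → Nat) 4) (vcons ((n : Nat) → Nat) 3 (λ (v : Nat) → 5) (vcons ((ω : Nat) → Nat) 2 (λ (η : Nat) → η) (vcons ((p : Nat) → Nat) 1 (λ (y : Nat) → 2) (vcons ((t : Nat) → Nat) 0 (λ (σ : Nat) → 0) (vnil ((d : Nat) → Nat)))))) (vcons ((x : Nat) → Nat) 3 (λ (u : Nat) → 5) (vcons ((c : Nat) → Nat) 2 (λ (φ : Nat) → φ) (vcons ((ρ : Nat) → Nat) 1 (λ (ν : Nat) → 2) (vcons ((m : Nat) → Nat) 0 (λ (δ : Nat) → 0) (vnil ((k : Nat) → Nat))))))
steps to reach normal form (normal order): 17
started in normal form: no
first contracted redex: a beta-redex


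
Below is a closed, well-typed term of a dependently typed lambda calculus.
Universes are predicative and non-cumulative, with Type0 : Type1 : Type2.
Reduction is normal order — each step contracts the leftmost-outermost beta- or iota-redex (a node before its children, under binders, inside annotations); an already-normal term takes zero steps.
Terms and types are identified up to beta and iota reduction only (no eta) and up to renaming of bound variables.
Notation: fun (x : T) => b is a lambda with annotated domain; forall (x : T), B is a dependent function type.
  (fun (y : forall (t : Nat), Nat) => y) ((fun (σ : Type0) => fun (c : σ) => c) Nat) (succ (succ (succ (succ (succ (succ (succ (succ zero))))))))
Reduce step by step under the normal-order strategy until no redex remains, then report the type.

normal-order reduction:
  (fun (y : forall (t : Nat), Nat) => y) ((fun (σ : Type0) => fun (c : σ) => c) Nat) (succ (succ (succ (succ (succ (succ (succ (succ zero))))))))
  ~> (fun (y : Type0) => fun (t : y) => t) Nat (succ (succ (succ (succ (succ (succ (succ (succ zero))))))))
  ~> (fun (y : Nat) => y) (succ (succ (succ (succ (succ (succ (succ (succ zero))))))))
  ~> succ (succ (succ (succ (succ (succ (succ (succ zero)))))))
the term's type:
  Nat


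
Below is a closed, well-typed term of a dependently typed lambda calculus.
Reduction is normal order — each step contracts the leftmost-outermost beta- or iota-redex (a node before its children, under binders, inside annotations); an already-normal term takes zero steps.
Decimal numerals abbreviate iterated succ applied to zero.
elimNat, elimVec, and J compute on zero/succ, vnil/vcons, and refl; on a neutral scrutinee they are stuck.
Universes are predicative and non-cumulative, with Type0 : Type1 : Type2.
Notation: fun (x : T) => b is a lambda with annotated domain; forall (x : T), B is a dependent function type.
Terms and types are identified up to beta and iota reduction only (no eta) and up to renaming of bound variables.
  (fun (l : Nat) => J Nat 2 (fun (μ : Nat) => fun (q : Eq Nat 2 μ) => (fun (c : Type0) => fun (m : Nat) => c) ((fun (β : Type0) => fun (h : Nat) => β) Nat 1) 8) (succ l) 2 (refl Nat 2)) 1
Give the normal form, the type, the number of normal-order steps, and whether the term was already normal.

normal form:
  2
inferred type:
  Nat
reduction steps (normal order): 2
term was already normal: no
first redex: a beta-redex


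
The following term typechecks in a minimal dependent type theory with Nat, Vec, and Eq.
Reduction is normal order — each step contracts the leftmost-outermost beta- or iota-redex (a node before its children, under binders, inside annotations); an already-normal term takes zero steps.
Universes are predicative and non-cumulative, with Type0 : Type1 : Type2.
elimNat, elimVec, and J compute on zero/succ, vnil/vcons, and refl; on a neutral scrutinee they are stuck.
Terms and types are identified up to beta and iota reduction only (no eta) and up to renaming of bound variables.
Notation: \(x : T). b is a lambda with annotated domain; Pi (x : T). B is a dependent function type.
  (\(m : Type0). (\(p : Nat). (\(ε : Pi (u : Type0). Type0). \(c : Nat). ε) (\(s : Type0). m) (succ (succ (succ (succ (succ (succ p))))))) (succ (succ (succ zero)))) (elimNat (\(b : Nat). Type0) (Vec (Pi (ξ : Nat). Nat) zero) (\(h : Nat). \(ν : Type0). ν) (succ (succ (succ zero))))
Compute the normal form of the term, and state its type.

reduced normal form:
  \(m : Type0). Vec (Pi (p : Nat). Nat) zero
inferred type:
  Pi (m : Type0). Type0
observation: 14 normal-order steps normalize the term, beginning with a beta-redex.


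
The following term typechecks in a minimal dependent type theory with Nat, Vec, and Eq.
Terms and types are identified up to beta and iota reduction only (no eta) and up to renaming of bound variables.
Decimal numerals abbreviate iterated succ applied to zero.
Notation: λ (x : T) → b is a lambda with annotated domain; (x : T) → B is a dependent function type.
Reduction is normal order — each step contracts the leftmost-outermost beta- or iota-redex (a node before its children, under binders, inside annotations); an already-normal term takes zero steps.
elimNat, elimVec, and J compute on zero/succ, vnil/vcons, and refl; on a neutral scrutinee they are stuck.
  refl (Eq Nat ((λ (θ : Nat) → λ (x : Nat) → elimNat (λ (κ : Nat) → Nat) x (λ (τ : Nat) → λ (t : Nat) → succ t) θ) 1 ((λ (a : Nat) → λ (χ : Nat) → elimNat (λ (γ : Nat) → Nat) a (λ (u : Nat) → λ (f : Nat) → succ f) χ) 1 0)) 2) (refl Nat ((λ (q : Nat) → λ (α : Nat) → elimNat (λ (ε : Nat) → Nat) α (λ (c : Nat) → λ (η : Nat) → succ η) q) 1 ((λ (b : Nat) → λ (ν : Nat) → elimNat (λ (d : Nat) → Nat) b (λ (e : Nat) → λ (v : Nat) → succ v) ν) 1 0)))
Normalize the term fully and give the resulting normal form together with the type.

reduced normal form:
  refl (Eq Nat 2 2) (refl Nat 2)
inferred type:
  Eq (Eq Nat 2 2) (refl Nat 2) (refl Nat 2)
observation: normalization takes exactly 18 steps under the normal-order strategy.


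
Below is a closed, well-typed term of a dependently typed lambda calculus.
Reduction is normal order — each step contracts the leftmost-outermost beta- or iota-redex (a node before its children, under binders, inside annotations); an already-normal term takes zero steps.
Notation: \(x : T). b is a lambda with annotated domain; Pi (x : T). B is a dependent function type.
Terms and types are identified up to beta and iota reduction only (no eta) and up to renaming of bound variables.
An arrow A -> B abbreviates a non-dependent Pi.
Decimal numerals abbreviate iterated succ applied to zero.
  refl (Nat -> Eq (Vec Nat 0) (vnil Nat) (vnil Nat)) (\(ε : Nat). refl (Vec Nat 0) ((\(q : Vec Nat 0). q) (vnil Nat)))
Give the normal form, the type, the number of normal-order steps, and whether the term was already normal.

reduced normal form:
  refl (Nat -> Eq (Vec Nat 0) (vnil Nat) (vnil Nat)) (\(ε : Nat). refl (Vec Nat 0) (vnil Nat))
type:
  Eq (Nat -> Eq (Vec Nat 0) (vnil Nat) (vnil Nat)) (\(ε : Nat). refl (Vec Nat 0) (vnil Nat)) (\(q : Nat). refl (Vec Nat 0) (vnil Nat))
steps to reach normal form (normal order): 1
started in normal form: no
first redex: a beta-redex
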